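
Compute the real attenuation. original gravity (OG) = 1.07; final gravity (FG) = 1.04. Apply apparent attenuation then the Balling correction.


AA = (OG−FG)/(OG−1)·100;  RA = AA·0.8192
AA = (1.07 − 1.04)/(1.07 − 1)·100 = 42.8571
RA = 42.8571·0.8192

35.1086 %


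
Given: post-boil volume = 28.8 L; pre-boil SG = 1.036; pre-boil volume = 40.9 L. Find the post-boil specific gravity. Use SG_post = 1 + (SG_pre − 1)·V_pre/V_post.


pts_pre = (1.036 − 1)·1000 = 36.0000
pts_post = 36.0000·40.9/28.8 = 51.1250
SG_post = 1 + 51.1250/1000

1.0511


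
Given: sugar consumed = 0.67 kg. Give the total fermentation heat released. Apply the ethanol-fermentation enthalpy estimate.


Q = m_sugar · 590 kJ/kg
Q = 0.67 · 590

395.3000 kJ


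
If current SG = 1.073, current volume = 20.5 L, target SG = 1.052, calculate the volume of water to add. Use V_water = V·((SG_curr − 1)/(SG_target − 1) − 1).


V_water = 20.5·((1.073 − 1)/(1.052 − 1) − 1)

8.2788 L


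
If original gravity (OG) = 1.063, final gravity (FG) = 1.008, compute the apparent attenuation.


AA = (OG − FG)/(OG − 1) · 100
AA = (1.063 − 1.008)/(1.063 − 1) · 100

87.3016 %


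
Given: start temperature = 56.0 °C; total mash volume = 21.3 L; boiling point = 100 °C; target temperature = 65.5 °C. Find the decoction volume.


V_dec = V_total·(T_target − T_start)/(T_boil − T_start)
V_dec = 21.3·(65.5 − 56.0)/(100 − 56.0)

4.5989 L


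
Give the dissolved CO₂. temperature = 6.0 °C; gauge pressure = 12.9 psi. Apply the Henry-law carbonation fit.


vols = (P + 14.695)·(0.01821 + 0.09011·e^(−0.04·T))
vols = (12.9 + 14.695)·(0.01821 + 0.09011·e^(−0.04·6.0))

2.4585 volumes


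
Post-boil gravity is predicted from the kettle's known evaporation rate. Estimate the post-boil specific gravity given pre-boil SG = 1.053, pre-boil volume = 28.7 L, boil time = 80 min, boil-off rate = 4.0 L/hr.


V_post = V_pre − rate·(t/60);  SG_post = 1 + (SG_pre−1)·V_pre/V_post
V_post = 28.7 − 4.0·(80/60) = 23.3667
SG_post = 1 + (1.053 − 1)·28.7/23.3667

1.0651


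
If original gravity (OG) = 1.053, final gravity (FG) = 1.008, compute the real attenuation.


AA = (OG−FG)/(OG−1)·100;  RA = AA·0.8192
AA = (1.053 − 1.008)/(1.053 − 1)·100 = 84.9057
RA = 84.9057·0.8192

69.5547 %


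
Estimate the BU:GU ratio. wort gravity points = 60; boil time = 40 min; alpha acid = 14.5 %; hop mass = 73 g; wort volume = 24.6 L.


U = 1.65·0.000125^(GP/1000)·(1−e^(−0.04t))/4.15;  IBU = (α/100)·m·U·1000/V;  BU:GU = IBU/GP
U = 1.65·0.000125^(60/1000)·(1−e^(−0.04·40))/4.15 = 0.1851
IBU = (14.5/100)·73·0.1851·1000/24.6 = 79.6279
BU:GU = 79.6279/60

1.3271


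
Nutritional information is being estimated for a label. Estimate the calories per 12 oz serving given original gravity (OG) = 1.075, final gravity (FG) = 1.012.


ABW = (OG−FG)·131.25·0.79/FG;  °P = 259 − 259/SG (for OG→OE and FG→AE);  RE = 0.1808·OE + 0.8192·AE;  Cal = (6.9·ABW + 4·(RE−0.1))·FG·3.55
ABW = (1.075 − 1.012)·131.25·0.79/1.012 = 6.4549
OE = 259 − 259/1.075 = 18.0698 °P
AE = 259 − 259/1.012 = 3.0711 °P
RE = 0.1808·18.0698 + 0.8192·3.0711 = 5.7829 °P
Cal = (6.9·6.4549 + 4·(5.7829−0.1))·1.012·3.55

241.6745 kcal


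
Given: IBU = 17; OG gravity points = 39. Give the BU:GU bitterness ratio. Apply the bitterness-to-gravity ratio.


BU:GU = IBU / OG_points
BU:GU = 17 / 39

0.4359


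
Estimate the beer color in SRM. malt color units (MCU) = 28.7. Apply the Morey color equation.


SRM = 1.4922 · MCU^0.6859
SRM = 1.4922 · 28.7^0.6859

14.9207 SRM


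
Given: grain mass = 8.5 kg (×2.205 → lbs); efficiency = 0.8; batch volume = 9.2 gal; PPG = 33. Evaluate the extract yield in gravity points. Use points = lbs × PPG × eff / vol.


lbs = 8.5 × 2.205 = 18.7425
points = 18.7425 × 33 × 0.8 / 9.2

53.7828 points


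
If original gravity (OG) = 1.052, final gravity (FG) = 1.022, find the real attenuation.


AA = (OG−FG)/(OG−1)·100;  RA = AA·0.8192
AA = (1.052 − 1.022)/(1.052 − 1)·100 = 57.6923
RA = 57.6923·0.8192

47.2615 %


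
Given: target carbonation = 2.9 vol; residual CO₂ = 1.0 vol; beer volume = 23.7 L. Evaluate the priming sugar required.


sugar = (target − residual)·4.0·V
sugar = (2.9 − 1.0)·4.0·23.7

180.1200 g


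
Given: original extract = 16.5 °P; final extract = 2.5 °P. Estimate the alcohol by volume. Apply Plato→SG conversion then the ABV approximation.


SG = 259/(259 − P);  ABV = (OG − FG)·131.25
OG = 259/(259 − 16.5) = 1.0680
FG = 259/(259 − 2.5) = 1.0097
ABV = (1.0680 − 1.0097)·131.25

7.6512 % ABV


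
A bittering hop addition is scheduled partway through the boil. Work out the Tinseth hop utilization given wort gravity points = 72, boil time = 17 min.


U = 1.65·0.000125^(GP/1000) · (1 − e^(−0.04·t))/4.15
bigness = 1.65·0.000125^(72/1000) = 0.8639
boil_factor = (1 − e^(−0.04·17))/4.15 = 0.1189
U = 0.8639 · 0.1189

0.1027


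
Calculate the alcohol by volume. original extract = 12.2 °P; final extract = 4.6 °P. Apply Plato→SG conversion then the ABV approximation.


SG = 259/(259 − P);  ABV = (OG − FG)·131.25
OG = 259/(259 − 12.2) = 1.0494
FG = 259/(259 − 4.6) = 1.0181
ABV = (1.0494 − 1.0181)·131.25

4.1148 % ABV


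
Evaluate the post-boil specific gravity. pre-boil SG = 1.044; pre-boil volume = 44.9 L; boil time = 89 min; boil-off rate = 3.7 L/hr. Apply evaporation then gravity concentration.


V_post = V_pre − rate·(t/60);  SG_post = 1 + (SG_pre−1)·V_pre/V_post
V_post = 44.9 − 3.7·(89/60) = 39.4117
SG_post = 1 + (1.044 − 1)·44.9/39.4117

1.0501


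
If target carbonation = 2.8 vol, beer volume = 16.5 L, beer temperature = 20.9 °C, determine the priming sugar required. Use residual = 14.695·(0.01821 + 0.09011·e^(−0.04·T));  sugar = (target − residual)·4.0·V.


residual = 14.695·(0.01821 + 0.09011·e^(−0.04·20.9)) = 0.8415
sugar = (2.8 − 0.8415)·4.0·16.5

129.2581 g


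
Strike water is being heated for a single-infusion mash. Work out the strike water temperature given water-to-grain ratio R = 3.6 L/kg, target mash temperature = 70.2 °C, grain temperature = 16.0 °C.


T_strike = (0.41/R)·(T_mash − T_grain) + T_mash
T_strike = (0.41/3.6)·(70.2 − 16.0) + 70.2

76.3728 °C


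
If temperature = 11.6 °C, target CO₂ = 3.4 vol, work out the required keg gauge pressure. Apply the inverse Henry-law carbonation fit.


psi = vols/(0.01821 + 0.09011·e^(−0.04·T)) − 14.695
psi = 3.4/(0.01821 + 0.09011·e^(−0.04·11.6)) − 14.695

30.7183 psi


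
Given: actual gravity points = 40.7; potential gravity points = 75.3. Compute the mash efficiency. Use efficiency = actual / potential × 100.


efficiency = 40.7 / 75.3 × 100

54.0505 %


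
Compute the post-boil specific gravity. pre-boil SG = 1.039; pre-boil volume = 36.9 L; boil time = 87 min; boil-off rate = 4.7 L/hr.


V_post = V_pre − rate·(t/60);  SG_post = 1 + (SG_pre−1)·V_pre/V_post
V_post = 36.9 − 4.7·(87/60) = 30.0850
SG_post = 1 + (1.039 − 1)·36.9/30.0850

1.0478


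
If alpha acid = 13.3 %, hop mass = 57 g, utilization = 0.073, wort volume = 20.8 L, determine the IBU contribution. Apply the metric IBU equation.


IBU = (α/100)·mass·U·1000 / V
IBU = (13.3/100)·57·0.073·1000 / 20.8

26.6064 IBU


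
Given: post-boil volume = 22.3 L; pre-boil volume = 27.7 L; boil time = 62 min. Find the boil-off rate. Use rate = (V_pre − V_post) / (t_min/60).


rate = (27.7 − 22.3) / (62/60)

5.2258 L/hr


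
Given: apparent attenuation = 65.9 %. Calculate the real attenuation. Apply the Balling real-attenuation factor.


RA = AA · 0.8192
RA = 65.9 · 0.8192

53.9853 %


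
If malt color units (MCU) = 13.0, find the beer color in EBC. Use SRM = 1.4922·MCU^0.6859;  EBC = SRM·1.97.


SRM = 1.4922·13.0^0.6859 = 8.6672
EBC = 8.6672·1.97

17.0745 EBC


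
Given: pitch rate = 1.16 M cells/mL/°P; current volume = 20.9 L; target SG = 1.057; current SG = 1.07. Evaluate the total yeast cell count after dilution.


V_w = V·((SG_c−1)/(SG_t−1)−1);  °P = 259 − 259/SG_t;  cells = rate·(V+V_w)·°P
V_w = 20.9·((1.07−1)/(1.057−1)−1) = 4.7667
V_final = 20.9 + 4.7667 = 25.6667
°P = 259 − 259/1.057 = 13.9669
cells = 1.16·25.6667·13.9669

415.8408 billion cells


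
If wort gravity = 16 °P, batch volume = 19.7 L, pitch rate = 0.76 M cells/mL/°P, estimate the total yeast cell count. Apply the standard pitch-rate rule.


cells (billions) = rate · V_L · °P
cells = 0.76 · 19.7 · 16

239.5520 billion cells


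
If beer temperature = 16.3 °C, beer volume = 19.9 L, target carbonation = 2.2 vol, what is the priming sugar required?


residual = 14.695·(0.01821 + 0.09011·e^(−0.04·T));  sugar = (target − residual)·4.0·V
residual = 14.695·(0.01821 + 0.09011·e^(−0.04·16.3)) = 0.9575
sugar = (2.2 − 0.9575)·4.0·19.9

98.9038 g


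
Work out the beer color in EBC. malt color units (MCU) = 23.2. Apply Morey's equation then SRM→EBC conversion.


SRM = 1.4922·MCU^0.6859;  EBC = SRM·1.97
SRM = 1.4922·23.2^0.6859 = 12.8948
EBC = 12.8948·1.97

25.4028 EBC


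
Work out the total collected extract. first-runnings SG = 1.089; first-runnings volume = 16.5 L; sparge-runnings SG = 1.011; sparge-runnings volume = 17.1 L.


total = Σ (SG_i − 1)·1000·V_i
first = (1.089 − 1)·1000·16.5 = 1468.5000
sparge = (1.011 − 1)·1000·17.1 = 188.1000
total = 1468.5000 + 188.1000

1656.6000 gravity·L


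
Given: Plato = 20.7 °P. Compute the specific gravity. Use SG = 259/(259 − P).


SG = 259/(259 − 20.7)

1.0869


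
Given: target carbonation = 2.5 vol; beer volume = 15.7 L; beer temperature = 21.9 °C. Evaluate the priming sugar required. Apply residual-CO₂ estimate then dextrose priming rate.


residual = 14.695·(0.01821 + 0.09011·e^(−0.04·T));  sugar = (target − residual)·4.0·V
residual = 14.695·(0.01821 + 0.09011·e^(−0.04·21.9)) = 0.8190
sugar = (2.5 − 0.8190)·4.0·15.7

105.5644 g


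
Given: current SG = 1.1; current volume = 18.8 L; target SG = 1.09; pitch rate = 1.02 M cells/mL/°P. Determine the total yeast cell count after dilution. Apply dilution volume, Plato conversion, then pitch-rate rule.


V_w = V·((SG_c−1)/(SG_t−1)−1);  °P = 259 − 259/SG_t;  cells = rate·(V+V_w)·°P
V_w = 18.8·((1.1−1)/(1.09−1)−1) = 2.0889
V_final = 18.8 + 2.0889 = 20.8889
°P = 259 − 259/1.09 = 21.3853
cells = 1.02·20.8889·21.3853

455.6499 billion cells


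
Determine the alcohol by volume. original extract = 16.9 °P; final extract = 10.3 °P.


SG = 259/(259 − P);  ABV = (OG − FG)·131.25
OG = 259/(259 − 16.9) = 1.0698
FG = 259/(259 − 10.3) = 1.0414
ABV = (1.0698 − 1.0414)·131.25

3.7263 % ABV


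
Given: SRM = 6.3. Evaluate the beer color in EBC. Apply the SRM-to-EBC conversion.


EBC = SRM · 1.97
EBC = 6.3 · 1.97

12.4110 EBC


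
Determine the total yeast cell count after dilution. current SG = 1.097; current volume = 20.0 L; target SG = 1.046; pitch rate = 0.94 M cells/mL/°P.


V_w = V·((SG_c−1)/(SG_t−1)−1);  °P = 259 − 259/SG_t;  cells = rate·(V+V_w)·°P
V_w = 20.0·((1.097−1)/(1.046−1)−1) = 22.1739
V_final = 20.0 + 22.1739 = 42.1739
°P = 259 − 259/1.046 = 11.3901
cells = 0.94·42.1739·11.3901

451.5415 billion cells


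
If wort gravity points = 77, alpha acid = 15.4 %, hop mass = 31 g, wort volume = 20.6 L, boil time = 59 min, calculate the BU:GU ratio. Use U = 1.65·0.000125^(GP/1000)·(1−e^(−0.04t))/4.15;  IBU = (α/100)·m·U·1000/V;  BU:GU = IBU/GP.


U = 1.65·0.000125^(77/1000)·(1−e^(−0.04·59))/4.15 = 0.1802
IBU = (15.4/100)·31·0.1802·1000/20.6 = 41.7676
BU:GU = 41.7676/77

0.5424


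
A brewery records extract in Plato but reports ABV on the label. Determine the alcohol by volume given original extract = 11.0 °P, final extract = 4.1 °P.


SG = 259/(259 − P);  ABV = (OG − FG)·131.25
OG = 259/(259 − 11.0) = 1.0444
FG = 259/(259 − 4.1) = 1.0161
ABV = (1.0444 − 1.0161)·131.25

3.7105 % ABV


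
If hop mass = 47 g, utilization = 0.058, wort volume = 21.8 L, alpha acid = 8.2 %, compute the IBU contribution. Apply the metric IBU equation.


IBU = (α/100)·mass·U·1000 / V
IBU = (8.2/100)·47·0.058·1000 / 21.8

10.2538 IBU


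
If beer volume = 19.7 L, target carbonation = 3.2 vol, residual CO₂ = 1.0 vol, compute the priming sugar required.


sugar = (target − residual)·4.0·V
sugar = (3.2 − 1.0)·4.0·19.7

173.3600 g


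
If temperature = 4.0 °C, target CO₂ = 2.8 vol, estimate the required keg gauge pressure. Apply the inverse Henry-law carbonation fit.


psi = vols/(0.01821 + 0.09011·e^(−0.04·T)) − 14.695
psi = 2.8/(0.01821 + 0.09011·e^(−0.04·4.0)) − 14.695

14.7797 psi


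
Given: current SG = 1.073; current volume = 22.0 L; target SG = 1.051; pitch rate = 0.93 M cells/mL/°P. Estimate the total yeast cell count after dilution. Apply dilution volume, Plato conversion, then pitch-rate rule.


V_w = V·((SG_c−1)/(SG_t−1)−1);  °P = 259 − 259/SG_t;  cells = rate·(V+V_w)·°P
V_w = 22.0·((1.073−1)/(1.051−1)−1) = 9.4902
V_final = 22.0 + 9.4902 = 31.4902
°P = 259 − 259/1.051 = 12.5680
cells = 0.93·31.4902·12.5680

368.0659 billion cells


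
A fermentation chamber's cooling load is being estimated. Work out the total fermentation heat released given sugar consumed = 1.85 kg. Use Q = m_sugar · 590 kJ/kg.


Q = 1.85 · 590

1091.5000 kJ


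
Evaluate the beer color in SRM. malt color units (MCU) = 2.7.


SRM = 1.4922 · MCU^0.6859
SRM = 1.4922 · 2.7^0.6859

2.9492 SRM


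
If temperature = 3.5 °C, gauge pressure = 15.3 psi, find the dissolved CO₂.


vols = (P + 14.695)·(0.01821 + 0.09011·e^(−0.04·T))
vols = (15.3 + 14.695)·(0.01821 + 0.09011·e^(−0.04·3.5))

2.8960 volumes


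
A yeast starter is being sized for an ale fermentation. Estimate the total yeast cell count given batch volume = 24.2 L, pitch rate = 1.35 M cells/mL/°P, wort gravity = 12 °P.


cells (billions) = rate · V_L · °P
cells = 1.35 · 24.2 · 12

392.0400 billion cells


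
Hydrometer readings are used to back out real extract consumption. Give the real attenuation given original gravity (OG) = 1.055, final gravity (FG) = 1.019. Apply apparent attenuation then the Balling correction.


AA = (OG−FG)/(OG−1)·100;  RA = AA·0.8192
AA = (1.055 − 1.019)/(1.055 − 1)·100 = 65.4545
RA = 65.4545·0.8192

53.6204 %


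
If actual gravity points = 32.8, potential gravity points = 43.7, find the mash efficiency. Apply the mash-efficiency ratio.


efficiency = actual / potential × 100
efficiency = 32.8 / 43.7 × 100

75.0572 %


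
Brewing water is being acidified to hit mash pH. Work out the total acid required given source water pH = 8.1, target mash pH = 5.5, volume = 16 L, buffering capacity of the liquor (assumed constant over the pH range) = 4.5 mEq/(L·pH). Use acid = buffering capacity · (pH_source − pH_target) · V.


acid = 4.5 · (8.1 − 5.5) · 16

187.2000 mEq


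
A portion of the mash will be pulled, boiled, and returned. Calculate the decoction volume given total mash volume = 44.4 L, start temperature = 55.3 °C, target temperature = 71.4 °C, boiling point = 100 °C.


V_dec = V_total·(T_target − T_start)/(T_boil − T_start)
V_dec = 44.4·(71.4 − 55.3)/(100 − 55.3)

15.9919 L


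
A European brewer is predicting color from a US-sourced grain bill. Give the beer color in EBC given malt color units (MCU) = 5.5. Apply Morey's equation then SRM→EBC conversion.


SRM = 1.4922·MCU^0.6859;  EBC = SRM·1.97
SRM = 1.4922·5.5^0.6859 = 4.8044
EBC = 4.8044·1.97

9.4647 EBC


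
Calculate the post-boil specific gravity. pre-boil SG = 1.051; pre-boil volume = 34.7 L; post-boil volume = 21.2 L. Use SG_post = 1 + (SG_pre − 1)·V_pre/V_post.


pts_pre = (1.051 − 1)·1000 = 51.0000
pts_post = 51.0000·34.7/21.2 = 83.4764
SG_post = 1 + 83.4764/1000

1.0835


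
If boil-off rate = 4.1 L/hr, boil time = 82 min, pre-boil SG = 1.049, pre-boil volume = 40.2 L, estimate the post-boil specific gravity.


V_post = V_pre − rate·(t/60);  SG_post = 1 + (SG_pre−1)·V_pre/V_post
V_post = 40.2 − 4.1·(82/60) = 34.5967
SG_post = 1 + (1.049 − 1)·40.2/34.5967

1.0569


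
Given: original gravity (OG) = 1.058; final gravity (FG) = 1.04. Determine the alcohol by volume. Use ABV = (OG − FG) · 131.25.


ABV = (1.058 − 1.04) · 131.25

2.3625 % ABV


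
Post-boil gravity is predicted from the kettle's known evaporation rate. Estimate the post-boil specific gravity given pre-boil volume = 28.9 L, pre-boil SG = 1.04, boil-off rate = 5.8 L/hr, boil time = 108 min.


V_post = V_pre − rate·(t/60);  SG_post = 1 + (SG_pre−1)·V_pre/V_post
V_post = 28.9 − 5.8·(108/60) = 18.4600
SG_post = 1 + (1.04 − 1)·28.9/18.4600

1.0626


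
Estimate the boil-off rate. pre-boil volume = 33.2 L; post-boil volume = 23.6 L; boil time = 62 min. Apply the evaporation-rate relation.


rate = (V_pre − V_post) / (t_min/60)
rate = (33.2 − 23.6) / (62/60)

9.2903 L/hr


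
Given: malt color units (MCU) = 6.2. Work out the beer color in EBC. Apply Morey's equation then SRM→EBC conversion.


SRM = 1.4922·MCU^0.6859;  EBC = SRM·1.97
SRM = 1.4922·6.2^0.6859 = 5.2159
EBC = 5.2159·1.97

10.2753 EBC


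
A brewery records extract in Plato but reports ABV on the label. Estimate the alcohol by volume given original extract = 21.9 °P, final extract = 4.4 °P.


SG = 259/(259 − P);  ABV = (OG − FG)·131.25
OG = 259/(259 − 21.9) = 1.0924
FG = 259/(259 − 4.4) = 1.0173
ABV = (1.0924 − 1.0173)·131.25

9.8548 % ABV


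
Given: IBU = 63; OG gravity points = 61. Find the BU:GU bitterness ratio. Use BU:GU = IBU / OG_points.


BU:GU = 63 / 61

1.0328


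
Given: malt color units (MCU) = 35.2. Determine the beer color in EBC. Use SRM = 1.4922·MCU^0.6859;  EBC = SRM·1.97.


SRM = 1.4922·35.2^0.6859 = 17.1633
EBC = 17.1633·1.97

33.8117 EBC


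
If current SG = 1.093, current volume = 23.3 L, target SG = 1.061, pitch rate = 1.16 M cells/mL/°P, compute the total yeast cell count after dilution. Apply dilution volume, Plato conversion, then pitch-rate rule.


V_w = V·((SG_c−1)/(SG_t−1)−1);  °P = 259 − 259/SG_t;  cells = rate·(V+V_w)·°P
V_w = 23.3·((1.093−1)/(1.061−1)−1) = 12.2230
V_final = 23.3 + 12.2230 = 35.5230
°P = 259 − 259/1.061 = 14.8907
cells = 1.16·35.5230·14.8907

613.5942 billion cells


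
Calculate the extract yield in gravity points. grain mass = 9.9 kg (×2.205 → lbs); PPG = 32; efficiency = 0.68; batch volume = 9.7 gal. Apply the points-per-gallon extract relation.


points = lbs × PPG × eff / vol
lbs = 9.9 × 2.205 = 21.8295
points = 21.8295 × 32 × 0.68 / 9.7

48.9701 points


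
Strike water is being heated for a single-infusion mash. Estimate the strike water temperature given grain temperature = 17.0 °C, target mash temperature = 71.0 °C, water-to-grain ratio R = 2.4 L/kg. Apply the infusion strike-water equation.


T_strike = (0.41/R)·(T_mash − T_grain) + T_mash
T_strike = (0.41/2.4)·(71.0 − 17.0) + 71.0

80.2250 °C


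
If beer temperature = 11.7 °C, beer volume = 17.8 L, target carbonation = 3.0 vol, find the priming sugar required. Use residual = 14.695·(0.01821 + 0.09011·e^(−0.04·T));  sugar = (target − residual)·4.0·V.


residual = 14.695·(0.01821 + 0.09011·e^(−0.04·11.7)) = 1.0969
sugar = (3.0 − 1.0969)·4.0·17.8

135.5036 g


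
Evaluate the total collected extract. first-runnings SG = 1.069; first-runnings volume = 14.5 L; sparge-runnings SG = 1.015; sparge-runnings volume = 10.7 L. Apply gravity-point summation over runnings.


total = Σ (SG_i − 1)·1000·V_i
first = (1.069 − 1)·1000·14.5 = 1000.5000
sparge = (1.015 − 1)·1000·10.7 = 160.5000
total = 1000.5000 + 160.5000

1161.0000 gravity·L


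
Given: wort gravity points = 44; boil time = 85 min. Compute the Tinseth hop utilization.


U = 1.65·0.000125^(GP/1000) · (1 − e^(−0.04·t))/4.15
bigness = 1.65·0.000125^(44/1000) = 1.1111
boil_factor = (1 − e^(−0.04·85))/4.15 = 0.2329
U = 1.1111 · 0.2329

0.2588


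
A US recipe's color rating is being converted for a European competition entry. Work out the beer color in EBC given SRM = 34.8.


EBC = SRM · 1.97
EBC = 34.8 · 1.97

68.5560 EBC


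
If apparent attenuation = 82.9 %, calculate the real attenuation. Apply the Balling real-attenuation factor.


RA = AA · 0.8192
RA = 82.9 · 0.8192

67.9117 %


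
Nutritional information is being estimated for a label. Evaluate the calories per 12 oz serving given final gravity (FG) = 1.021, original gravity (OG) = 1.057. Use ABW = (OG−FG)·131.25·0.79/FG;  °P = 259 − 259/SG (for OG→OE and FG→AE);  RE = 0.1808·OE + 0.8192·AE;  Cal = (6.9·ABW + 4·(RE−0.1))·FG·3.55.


ABW = (1.057 − 1.021)·131.25·0.79/1.021 = 3.6560
OE = 259 − 259/1.057 = 13.9669 °P
AE = 259 − 259/1.021 = 5.3271 °P
RE = 0.1808·13.9669 + 0.8192·5.3271 = 6.8892 °P
Cal = (6.9·3.6560 + 4·(6.8892−0.1))·1.021·3.55

189.8649 kcal


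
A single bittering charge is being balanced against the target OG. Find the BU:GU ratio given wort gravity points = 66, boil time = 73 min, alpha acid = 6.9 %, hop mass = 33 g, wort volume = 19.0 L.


U = 1.65·0.000125^(GP/1000)·(1−e^(−0.04t))/4.15;  IBU = (α/100)·m·U·1000/V;  BU:GU = IBU/GP
U = 1.65·0.000125^(66/1000)·(1−e^(−0.04·73))/4.15 = 0.2079
IBU = (6.9/100)·33·0.2079·1000/19.0 = 24.9094
BU:GU = 24.9094/66

0.3774


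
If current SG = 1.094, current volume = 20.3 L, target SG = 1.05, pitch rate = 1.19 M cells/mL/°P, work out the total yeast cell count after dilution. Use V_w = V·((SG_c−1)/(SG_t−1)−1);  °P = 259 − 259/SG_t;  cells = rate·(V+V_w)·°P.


V_w = 20.3·((1.094−1)/(1.05−1)−1) = 17.8640
V_final = 20.3 + 17.8640 = 38.1640
°P = 259 − 259/1.05 = 12.3333
cells = 1.19·38.1640·12.3333

560.1203 billion cells


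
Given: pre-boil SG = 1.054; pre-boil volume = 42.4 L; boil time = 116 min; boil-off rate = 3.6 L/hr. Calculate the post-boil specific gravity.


V_post = V_pre − rate·(t/60);  SG_post = 1 + (SG_pre−1)·V_pre/V_post
V_post = 42.4 − 3.6·(116/60) = 35.4400
SG_post = 1 + (1.054 − 1)·42.4/35.4400

1.0646


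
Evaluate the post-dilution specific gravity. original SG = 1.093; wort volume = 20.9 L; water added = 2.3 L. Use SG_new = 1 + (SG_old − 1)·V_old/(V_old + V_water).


pts = (1.093 − 1)·1000·20.9/(20.9 + 2.3) = 83.7802
SG_new = 1 + 83.7802/1000

1.0838


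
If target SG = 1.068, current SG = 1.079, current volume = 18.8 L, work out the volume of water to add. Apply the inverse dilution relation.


V_water = V·((SG_curr − 1)/(SG_target − 1) − 1)
V_water = 18.8·((1.079 − 1)/(1.068 − 1) − 1)

3.0412 L


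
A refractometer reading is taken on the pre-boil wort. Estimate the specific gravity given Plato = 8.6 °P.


SG = 259/(259 − P)
SG = 259/(259 − 8.6)

1.0343


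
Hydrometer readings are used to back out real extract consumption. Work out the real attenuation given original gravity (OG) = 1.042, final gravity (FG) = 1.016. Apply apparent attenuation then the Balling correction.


AA = (OG−FG)/(OG−1)·100;  RA = AA·0.8192
AA = (1.042 − 1.016)/(1.042 − 1)·100 = 61.9048
RA = 61.9048·0.8192

50.7124 %


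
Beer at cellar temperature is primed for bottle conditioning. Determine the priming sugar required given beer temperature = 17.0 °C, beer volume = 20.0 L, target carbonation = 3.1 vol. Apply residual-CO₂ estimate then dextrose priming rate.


residual = 14.695·(0.01821 + 0.09011·e^(−0.04·T));  sugar = (target − residual)·4.0·V
residual = 14.695·(0.01821 + 0.09011·e^(−0.04·17.0)) = 0.9384
sugar = (3.1 − 0.9384)·4.0·20.0

172.9247 g


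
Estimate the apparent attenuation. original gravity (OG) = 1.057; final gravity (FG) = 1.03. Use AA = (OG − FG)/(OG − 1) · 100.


AA = (1.057 − 1.03)/(1.057 − 1) · 100

47.3684 %


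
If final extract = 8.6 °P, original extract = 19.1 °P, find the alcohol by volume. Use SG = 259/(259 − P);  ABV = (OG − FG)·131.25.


OG = 259/(259 − 19.1) = 1.0796
FG = 259/(259 − 8.6) = 1.0343
ABV = (1.0796 − 1.0343)·131.25

5.9419 % ABV


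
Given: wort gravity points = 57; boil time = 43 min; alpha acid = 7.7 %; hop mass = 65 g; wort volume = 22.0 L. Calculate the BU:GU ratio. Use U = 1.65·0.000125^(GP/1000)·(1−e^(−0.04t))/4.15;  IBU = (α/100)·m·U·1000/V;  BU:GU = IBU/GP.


U = 1.65·0.000125^(57/1000)·(1−e^(−0.04·43))/4.15 = 0.1956
IBU = (7.7/100)·65·0.1956·1000/22.0 = 44.4887
BU:GU = 44.4887/57

0.7805


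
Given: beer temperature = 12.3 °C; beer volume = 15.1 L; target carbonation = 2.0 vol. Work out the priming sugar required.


residual = 14.695·(0.01821 + 0.09011·e^(−0.04·T));  sugar = (target − residual)·4.0·V
residual = 14.695·(0.01821 + 0.09011·e^(−0.04·12.3)) = 1.0772
sugar = (2.0 − 1.0772)·4.0·15.1

55.7375 g


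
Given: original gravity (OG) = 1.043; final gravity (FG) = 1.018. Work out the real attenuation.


AA = (OG−FG)/(OG−1)·100;  RA = AA·0.8192
AA = (1.043 − 1.018)/(1.043 − 1)·100 = 58.1395
RA = 58.1395·0.8192

47.6279 %


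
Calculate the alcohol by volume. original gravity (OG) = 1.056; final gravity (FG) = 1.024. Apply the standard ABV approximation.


ABV = (OG − FG) · 131.25
ABV = (1.056 − 1.024) · 131.25

4.2000 % ABV


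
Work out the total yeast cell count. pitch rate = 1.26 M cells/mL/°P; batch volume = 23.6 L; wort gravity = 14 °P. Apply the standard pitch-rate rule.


cells (billions) = rate · V_L · °P
cells = 1.26 · 23.6 · 14

416.3040 billion cells


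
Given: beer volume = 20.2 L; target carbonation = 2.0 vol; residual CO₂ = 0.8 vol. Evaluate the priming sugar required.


sugar = (target − residual)·4.0·V
sugar = (2.0 − 0.8)·4.0·20.2

96.9600 g


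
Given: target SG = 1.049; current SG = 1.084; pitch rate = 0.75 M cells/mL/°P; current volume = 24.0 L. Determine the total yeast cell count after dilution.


V_w = V·((SG_c−1)/(SG_t−1)−1);  °P = 259 − 259/SG_t;  cells = rate·(V+V_w)·°P
V_w = 24.0·((1.084−1)/(1.049−1)−1) = 17.1429
V_final = 24.0 + 17.1429 = 41.1429
°P = 259 − 259/1.049 = 12.0982
cells = 0.75·41.1429·12.0982

373.3155 billion cells


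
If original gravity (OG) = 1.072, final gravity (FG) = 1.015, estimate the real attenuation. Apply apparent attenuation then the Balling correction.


AA = (OG−FG)/(OG−1)·100;  RA = AA·0.8192
AA = (1.072 − 1.015)/(1.072 − 1)·100 = 79.1667
RA = 79.1667·0.8192

64.8533 %


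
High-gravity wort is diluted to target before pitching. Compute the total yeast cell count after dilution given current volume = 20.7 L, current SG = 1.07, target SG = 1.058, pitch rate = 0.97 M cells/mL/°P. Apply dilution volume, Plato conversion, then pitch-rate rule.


V_w = V·((SG_c−1)/(SG_t−1)−1);  °P = 259 − 259/SG_t;  cells = rate·(V+V_w)·°P
V_w = 20.7·((1.07−1)/(1.058−1)−1) = 4.2828
V_final = 20.7 + 4.2828 = 24.9828
°P = 259 − 259/1.058 = 14.1985
cells = 0.97·24.9828·14.1985

344.0759 billion cells


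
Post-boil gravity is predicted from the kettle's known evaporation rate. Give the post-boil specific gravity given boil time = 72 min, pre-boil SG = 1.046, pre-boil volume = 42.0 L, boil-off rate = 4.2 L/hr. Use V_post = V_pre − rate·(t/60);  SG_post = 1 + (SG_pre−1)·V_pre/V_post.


V_post = 42.0 − 4.2·(72/60) = 36.9600
SG_post = 1 + (1.046 − 1)·42.0/36.9600

1.0523


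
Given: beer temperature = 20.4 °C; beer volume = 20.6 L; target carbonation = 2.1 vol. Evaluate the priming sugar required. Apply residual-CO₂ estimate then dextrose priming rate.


residual = 14.695·(0.01821 + 0.09011·e^(−0.04·T));  sugar = (target − residual)·4.0·V
residual = 14.695·(0.01821 + 0.09011·e^(−0.04·20.4)) = 0.8531
sugar = (2.1 − 0.8531)·4.0·20.6

102.7414 g


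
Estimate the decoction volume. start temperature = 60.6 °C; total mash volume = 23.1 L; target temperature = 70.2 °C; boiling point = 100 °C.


V_dec = V_total·(T_target − T_start)/(T_boil − T_start)
V_dec = 23.1·(70.2 − 60.6)/(100 − 60.6)

5.6284 L


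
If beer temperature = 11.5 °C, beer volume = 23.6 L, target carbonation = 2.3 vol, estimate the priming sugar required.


residual = 14.695·(0.01821 + 0.09011·e^(−0.04·T));  sugar = (target − residual)·4.0·V
residual = 14.695·(0.01821 + 0.09011·e^(−0.04·11.5)) = 1.1035
sugar = (2.3 − 1.1035)·4.0·23.6

112.9477 g


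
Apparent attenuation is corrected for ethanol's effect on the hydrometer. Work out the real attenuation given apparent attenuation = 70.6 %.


RA = AA · 0.8192
RA = 70.6 · 0.8192

57.8355 %


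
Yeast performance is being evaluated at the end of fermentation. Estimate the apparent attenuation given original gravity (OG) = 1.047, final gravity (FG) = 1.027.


AA = (OG − FG)/(OG − 1) · 100
AA = (1.047 − 1.027)/(1.047 − 1) · 100

42.5532 %


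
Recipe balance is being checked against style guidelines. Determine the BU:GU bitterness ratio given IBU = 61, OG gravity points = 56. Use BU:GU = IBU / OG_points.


BU:GU = 61 / 56

1.0893


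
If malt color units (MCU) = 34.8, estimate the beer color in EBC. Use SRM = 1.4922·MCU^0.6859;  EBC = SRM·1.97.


SRM = 1.4922·34.8^0.6859 = 17.0293
EBC = 17.0293·1.97

33.5477 EBC


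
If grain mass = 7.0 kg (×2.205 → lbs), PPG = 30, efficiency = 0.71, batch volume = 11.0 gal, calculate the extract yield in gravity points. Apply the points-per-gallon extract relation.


points = lbs × PPG × eff / vol
lbs = 7.0 × 2.205 = 15.4350
points = 15.4350 × 30 × 0.71 / 11.0

29.8878 points


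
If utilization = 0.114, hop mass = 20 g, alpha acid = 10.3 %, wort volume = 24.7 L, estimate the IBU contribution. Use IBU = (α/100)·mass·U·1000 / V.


IBU = (10.3/100)·20·0.114·1000 / 24.7

9.5077 IBU


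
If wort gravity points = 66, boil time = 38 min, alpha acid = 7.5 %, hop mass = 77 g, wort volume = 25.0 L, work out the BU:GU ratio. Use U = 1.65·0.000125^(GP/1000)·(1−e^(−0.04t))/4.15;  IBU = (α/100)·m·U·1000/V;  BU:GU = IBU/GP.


U = 1.65·0.000125^(66/1000)·(1−e^(−0.04·38))/4.15 = 0.1716
IBU = (7.5/100)·77·0.1716·1000/25.0 = 39.6511
BU:GU = 39.6511/66

0.6008


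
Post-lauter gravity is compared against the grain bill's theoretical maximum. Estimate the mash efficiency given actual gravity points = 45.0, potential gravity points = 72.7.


efficiency = actual / potential × 100
efficiency = 45.0 / 72.7 × 100

61.8982 %


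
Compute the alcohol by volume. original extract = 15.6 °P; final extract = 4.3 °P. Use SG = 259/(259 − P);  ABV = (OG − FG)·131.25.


OG = 259/(259 − 15.6) = 1.0641
FG = 259/(259 − 4.3) = 1.0169
ABV = (1.0641 − 1.0169)·131.25

6.1962 % ABV


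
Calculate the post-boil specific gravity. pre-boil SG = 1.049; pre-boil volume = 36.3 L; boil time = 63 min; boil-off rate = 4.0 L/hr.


V_post = V_pre − rate·(t/60);  SG_post = 1 + (SG_pre−1)·V_pre/V_post
V_post = 36.3 − 4.0·(63/60) = 32.1000
SG_post = 1 + (1.049 − 1)·36.3/32.1000

1.0554


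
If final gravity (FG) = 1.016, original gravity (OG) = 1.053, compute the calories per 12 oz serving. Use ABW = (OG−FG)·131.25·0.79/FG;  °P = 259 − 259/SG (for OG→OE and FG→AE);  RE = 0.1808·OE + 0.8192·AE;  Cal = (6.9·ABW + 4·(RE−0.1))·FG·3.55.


ABW = (1.053 − 1.016)·131.25·0.79/1.016 = 3.7760
OE = 259 − 259/1.053 = 13.0361 °P
AE = 259 − 259/1.016 = 4.0787 °P
RE = 0.1808·13.0361 + 0.8192·4.0787 = 5.6982 °P
Cal = (6.9·3.7760 + 4·(5.6982−0.1))·1.016·3.55

174.7403 kcal


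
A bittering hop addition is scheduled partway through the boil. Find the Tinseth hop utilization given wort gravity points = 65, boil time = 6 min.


U = 1.65·0.000125^(GP/1000) · (1 − e^(−0.04·t))/4.15
bigness = 1.65·0.000125^(65/1000) = 0.9200
boil_factor = (1 − e^(−0.04·6))/4.15 = 0.0514
U = 0.9200 · 0.0514

0.0473


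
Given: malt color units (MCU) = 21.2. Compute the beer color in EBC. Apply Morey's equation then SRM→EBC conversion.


SRM = 1.4922·MCU^0.6859;  EBC = SRM·1.97
SRM = 1.4922·21.2^0.6859 = 12.1216
EBC = 12.1216·1.97

23.8796 EBC


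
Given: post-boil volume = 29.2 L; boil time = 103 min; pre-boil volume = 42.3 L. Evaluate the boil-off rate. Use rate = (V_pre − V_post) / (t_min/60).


rate = (42.3 − 29.2) / (103/60)

7.6311 L/hr


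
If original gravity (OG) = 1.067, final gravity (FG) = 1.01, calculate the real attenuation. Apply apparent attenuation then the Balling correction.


AA = (OG−FG)/(OG−1)·100;  RA = AA·0.8192
AA = (1.067 − 1.01)/(1.067 − 1)·100 = 85.0746
RA = 85.0746·0.8192

69.6931 %


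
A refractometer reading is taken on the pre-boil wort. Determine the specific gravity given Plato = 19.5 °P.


SG = 259/(259 − P)
SG = 259/(259 − 19.5)

1.0814


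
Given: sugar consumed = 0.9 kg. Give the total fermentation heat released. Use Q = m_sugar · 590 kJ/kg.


Q = 0.9 · 590

531.0000 kJ


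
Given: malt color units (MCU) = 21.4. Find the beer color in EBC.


SRM = 1.4922·MCU^0.6859;  EBC = SRM·1.97
SRM = 1.4922·21.4^0.6859 = 12.1999
EBC = 12.1999·1.97

24.0339 EBC


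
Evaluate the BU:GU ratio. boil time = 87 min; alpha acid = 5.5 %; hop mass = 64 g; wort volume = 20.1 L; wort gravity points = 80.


U = 1.65·0.000125^(GP/1000)·(1−e^(−0.04t))/4.15;  IBU = (α/100)·m·U·1000/V;  BU:GU = IBU/GP
U = 1.65·0.000125^(80/1000)·(1−e^(−0.04·87))/4.15 = 0.1878
IBU = (5.5/100)·64·0.1878·1000/20.1 = 32.8810
BU:GU = 32.8810/80

0.4110


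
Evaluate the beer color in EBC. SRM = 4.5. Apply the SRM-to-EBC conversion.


EBC = SRM · 1.97
EBC = 4.5 · 1.97

8.8650 EBC


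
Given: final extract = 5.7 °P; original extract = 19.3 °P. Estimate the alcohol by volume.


SG = 259/(259 − P);  ABV = (OG − FG)·131.25
OG = 259/(259 − 19.3) = 1.0805
FG = 259/(259 − 5.7) = 1.0225
ABV = (1.0805 − 1.0225)·131.25

7.6144 % ABV


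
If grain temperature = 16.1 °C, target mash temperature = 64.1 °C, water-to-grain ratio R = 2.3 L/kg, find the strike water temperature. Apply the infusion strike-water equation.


T_strike = (0.41/R)·(T_mash − T_grain) + T_mash
T_strike = (0.41/2.3)·(64.1 − 16.1) + 64.1

72.6565 °C


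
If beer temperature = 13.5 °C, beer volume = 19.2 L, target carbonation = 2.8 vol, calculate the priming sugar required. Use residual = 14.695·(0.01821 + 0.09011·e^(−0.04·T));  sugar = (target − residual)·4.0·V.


residual = 14.695·(0.01821 + 0.09011·e^(−0.04·13.5)) = 1.0393
sugar = (2.8 − 1.0393)·4.0·19.2

135.2255 g


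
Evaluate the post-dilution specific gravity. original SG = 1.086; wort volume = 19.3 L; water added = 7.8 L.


SG_new = 1 + (SG_old − 1)·V_old/(V_old + V_water)
pts = (1.086 − 1)·1000·19.3/(19.3 + 7.8) = 61.2472
SG_new = 1 + 61.2472/1000

1.0612


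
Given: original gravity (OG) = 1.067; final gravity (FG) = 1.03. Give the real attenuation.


AA = (OG−FG)/(OG−1)·100;  RA = AA·0.8192
AA = (1.067 − 1.03)/(1.067 − 1)·100 = 55.2239
RA = 55.2239·0.8192

45.2394 %


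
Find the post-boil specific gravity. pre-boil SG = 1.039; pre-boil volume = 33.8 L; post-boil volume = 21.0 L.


SG_post = 1 + (SG_pre − 1)·V_pre/V_post
pts_pre = (1.039 − 1)·1000 = 39.0000
pts_post = 39.0000·33.8/21.0 = 62.7714
SG_post = 1 + 62.7714/1000

1.0628


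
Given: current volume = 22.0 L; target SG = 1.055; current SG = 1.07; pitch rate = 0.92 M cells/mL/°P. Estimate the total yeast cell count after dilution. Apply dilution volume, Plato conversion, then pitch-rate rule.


V_w = V·((SG_c−1)/(SG_t−1)−1);  °P = 259 − 259/SG_t;  cells = rate·(V+V_w)·°P
V_w = 22.0·((1.07−1)/(1.055−1)−1) = 6.0000
V_final = 22.0 + 6.0000 = 28.0000
°P = 259 − 259/1.055 = 13.5024
cells = 0.92·28.0000·13.5024

347.8210 billion cells


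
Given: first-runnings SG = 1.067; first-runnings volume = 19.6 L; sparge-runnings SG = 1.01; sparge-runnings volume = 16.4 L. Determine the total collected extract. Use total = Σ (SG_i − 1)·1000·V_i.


first = (1.067 − 1)·1000·19.6 = 1313.2000
sparge = (1.01 − 1)·1000·16.4 = 164.0000
total = 1313.2000 + 164.0000

1477.2000 gravity·L


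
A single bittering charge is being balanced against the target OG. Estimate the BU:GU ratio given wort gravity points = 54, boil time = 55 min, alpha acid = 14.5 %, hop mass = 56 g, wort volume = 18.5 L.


U = 1.65·0.000125^(GP/1000)·(1−e^(−0.04t))/4.15;  IBU = (α/100)·m·U·1000/V;  BU:GU = IBU/GP
U = 1.65·0.000125^(54/1000)·(1−e^(−0.04·55))/4.15 = 0.2176
IBU = (14.5/100)·56·0.2176·1000/18.5 = 95.5105
BU:GU = 95.5105/54

1.7687


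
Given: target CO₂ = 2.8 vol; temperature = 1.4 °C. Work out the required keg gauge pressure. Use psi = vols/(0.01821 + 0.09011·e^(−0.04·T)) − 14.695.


psi = 2.8/(0.01821 + 0.09011·e^(−0.04·1.4)) − 14.695

12.3810 psi


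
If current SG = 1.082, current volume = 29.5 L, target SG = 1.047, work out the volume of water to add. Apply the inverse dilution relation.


V_water = V·((SG_curr − 1)/(SG_target − 1) − 1)
V_water = 29.5·((1.082 − 1)/(1.047 − 1) − 1)

21.9681 L


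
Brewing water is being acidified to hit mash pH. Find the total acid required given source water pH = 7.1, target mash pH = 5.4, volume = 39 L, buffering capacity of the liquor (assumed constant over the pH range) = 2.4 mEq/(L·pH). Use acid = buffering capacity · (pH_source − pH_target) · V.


acid = 2.4 · (7.1 − 5.4) · 39

159.1200 mEq


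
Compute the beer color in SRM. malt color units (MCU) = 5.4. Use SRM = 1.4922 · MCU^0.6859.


SRM = 1.4922 · 5.4^0.6859

4.7443 SRM


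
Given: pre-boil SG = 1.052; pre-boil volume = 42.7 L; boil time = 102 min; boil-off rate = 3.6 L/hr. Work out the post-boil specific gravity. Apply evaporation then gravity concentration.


V_post = V_pre − rate·(t/60);  SG_post = 1 + (SG_pre−1)·V_pre/V_post
V_post = 42.7 − 3.6·(102/60) = 36.5800
SG_post = 1 + (1.052 − 1)·42.7/36.5800

1.0607


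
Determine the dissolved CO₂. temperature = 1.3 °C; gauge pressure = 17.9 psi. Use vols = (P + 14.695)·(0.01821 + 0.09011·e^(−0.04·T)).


vols = (17.9 + 14.695)·(0.01821 + 0.09011·e^(−0.04·1.3))

3.3819 volumes


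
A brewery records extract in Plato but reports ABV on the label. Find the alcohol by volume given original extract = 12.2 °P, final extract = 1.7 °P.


SG = 259/(259 − P);  ABV = (OG − FG)·131.25
OG = 259/(259 − 12.2) = 1.0494
FG = 259/(259 − 1.7) = 1.0066
ABV = (1.0494 − 1.0066)·131.25

5.6209 % ABV


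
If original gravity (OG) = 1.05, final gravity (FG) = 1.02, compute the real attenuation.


AA = (OG−FG)/(OG−1)·100;  RA = AA·0.8192
AA = (1.05 − 1.02)/(1.05 − 1)·100 = 60.0000
RA = 60.0000·0.8192

49.1520 %


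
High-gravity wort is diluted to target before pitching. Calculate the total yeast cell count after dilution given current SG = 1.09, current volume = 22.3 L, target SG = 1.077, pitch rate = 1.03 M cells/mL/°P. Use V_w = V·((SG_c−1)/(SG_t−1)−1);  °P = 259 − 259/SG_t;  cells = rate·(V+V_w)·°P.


V_w = 22.3·((1.09−1)/(1.077−1)−1) = 3.7649
V_final = 22.3 + 3.7649 = 26.0649
°P = 259 − 259/1.077 = 18.5172
cells = 1.03·26.0649·18.5172

497.1285 billion cells
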